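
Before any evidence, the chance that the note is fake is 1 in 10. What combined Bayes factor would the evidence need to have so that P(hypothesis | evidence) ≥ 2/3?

Prior odds = 0.1/0.9 = 1/9.
Target odds = (2/3)/(1/3) = 2.
Required Bayes factor = 2 ÷ (1/9) = 18.

18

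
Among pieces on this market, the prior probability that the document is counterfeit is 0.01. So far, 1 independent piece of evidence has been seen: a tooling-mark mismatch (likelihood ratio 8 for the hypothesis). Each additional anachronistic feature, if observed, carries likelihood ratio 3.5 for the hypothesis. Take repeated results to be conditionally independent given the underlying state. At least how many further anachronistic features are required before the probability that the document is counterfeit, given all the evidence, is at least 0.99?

Prior odds = 0.01/0.99 = 1/99.
Bayes factor of the evidence already in hand = 8.
Odds after that evidence = (1/99) × 8 = 8/99.
Target odds = 0.99/0.01 = 99.
Need 3.5ⁿ ≥ 99 ÷ (8/99) = 1225.125.
3.5⁵ = 525.21875 falls short of 1225.125 but 3.5⁶ = 1838.265625 reaches it, so n = 6.

6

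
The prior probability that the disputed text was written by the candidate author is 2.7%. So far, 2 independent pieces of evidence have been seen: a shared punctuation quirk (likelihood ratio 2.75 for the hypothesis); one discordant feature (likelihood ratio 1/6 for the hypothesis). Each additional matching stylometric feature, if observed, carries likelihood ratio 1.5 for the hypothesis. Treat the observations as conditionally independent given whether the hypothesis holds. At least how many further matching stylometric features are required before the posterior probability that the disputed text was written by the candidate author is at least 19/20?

Prior odds = 0.027/0.973 = 27/973.
Combined Bayes factor of the evidence already in hand = 2.75 × (1/6) = 11/24.
Odds after that evidence = (27/973) × 11/24 = 99/7784.
Target odds = 0.95/0.05 = 19.
Need 1.5ⁿ ≥ 19 ÷ (99/7784) = 147896/99.
1.5¹⁸ = 387420489/262144 falls short of 147896/99 but 1.5¹⁹ ≈2216.84 reaches it, so n = 19.

19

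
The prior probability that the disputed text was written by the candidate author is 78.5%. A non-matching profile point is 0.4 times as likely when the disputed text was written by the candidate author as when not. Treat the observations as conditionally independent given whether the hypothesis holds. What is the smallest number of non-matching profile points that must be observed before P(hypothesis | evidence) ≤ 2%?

6

Prior odds: 0.785 ÷ 0.215 = 157/43.
Likelihood ratio per non-matching profile point = 0.4.
Target odds: 0.02 ÷ 0.98 = 1/49.
Require 0.4ⁿ ≤ 1/49 ÷ (157/43) = 43/7693.
0.4⁵ = 0.01024 is still above 43/7693 but 0.4⁶ = 64/15625 is at or below it, so n = 6.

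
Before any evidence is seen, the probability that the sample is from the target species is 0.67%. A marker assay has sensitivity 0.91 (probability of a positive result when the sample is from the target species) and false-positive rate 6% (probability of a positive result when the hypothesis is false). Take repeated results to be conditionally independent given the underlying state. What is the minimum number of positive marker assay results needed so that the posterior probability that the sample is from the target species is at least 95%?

3

Prior odds = 0.0067/0.9933 = 67/9933.
Likelihood ratio of a positive result = 0.91/0.06 = 91/6.
Target posterior odds = 0.95/0.05 = 19.
Require (91/6)ⁿ ≥ 19 ÷ (67/9933) = 188727/67.
(91/6)² = 8281/36 falls short of 188727/67 but (91/6)³ = 753571/216 reaches it, so n = 3.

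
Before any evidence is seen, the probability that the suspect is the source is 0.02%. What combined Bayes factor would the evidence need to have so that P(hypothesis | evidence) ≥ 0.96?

Prior odds = 0.0002/0.9998 = 1/4999.
Target odds = 0.96/0.04 = 24.
Required Bayes factor = 24 ÷ (1/4999) = 119976.

119976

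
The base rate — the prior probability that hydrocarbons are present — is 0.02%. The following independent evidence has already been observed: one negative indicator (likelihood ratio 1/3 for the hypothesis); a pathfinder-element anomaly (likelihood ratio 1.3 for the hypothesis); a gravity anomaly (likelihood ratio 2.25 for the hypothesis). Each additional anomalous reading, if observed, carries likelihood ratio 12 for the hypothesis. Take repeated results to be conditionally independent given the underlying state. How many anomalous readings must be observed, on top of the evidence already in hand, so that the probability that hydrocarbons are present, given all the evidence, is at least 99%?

Prior odds = 0.0002/0.9998 = 1/4999.
Combined Bayes factor of the evidence already in hand = (1/3) × 1.3 × 2.25 = 0.975.
Odds after that evidence = (1/4999) × 0.975 = 39/199960.
Target odds = 0.99/0.01 = 99.
Need 12ⁿ ≥ 99 ÷ (39/199960) = 6598680/13.
12⁵ = 248832 falls short of 6598680/13 but 12⁶ = 2985984 reaches it, so n = 6.

6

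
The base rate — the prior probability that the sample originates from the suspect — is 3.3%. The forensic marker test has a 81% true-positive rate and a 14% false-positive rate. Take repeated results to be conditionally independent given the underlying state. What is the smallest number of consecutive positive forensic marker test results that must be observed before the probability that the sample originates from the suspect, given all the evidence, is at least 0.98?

5

Prior odds: 0.033 ÷ 0.967 = 33/967.
Likelihood ratio of a positive result = 0.81/0.14 = 81/14.
Target posterior odds = 0.98/0.02 = 49.
Require (81/14)ⁿ ≥ 49 ÷ (33/967) = 47383/33.
(81/14)⁴ = 43046721/38416 falls short of 47383/33 but (81/14)⁵ ≈6483.13 reaches it, so n = 5.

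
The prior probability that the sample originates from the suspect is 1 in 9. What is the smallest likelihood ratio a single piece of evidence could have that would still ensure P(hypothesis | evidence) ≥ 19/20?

Prior odds = (1/9)/(8/9) = 0.125.
Target odds = 0.95/0.05 = 19.
Required Bayes factor = 19 ÷ 0.125 = 152.

152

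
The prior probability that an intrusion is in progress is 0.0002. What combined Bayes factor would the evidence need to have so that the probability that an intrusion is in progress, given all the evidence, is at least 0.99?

494901

Prior odds = 0.0002/0.9998 = 1/4999.
Target odds = 0.99/0.01 = 99.
Required Bayes factor = 99 ÷ (1/4999) = 494901.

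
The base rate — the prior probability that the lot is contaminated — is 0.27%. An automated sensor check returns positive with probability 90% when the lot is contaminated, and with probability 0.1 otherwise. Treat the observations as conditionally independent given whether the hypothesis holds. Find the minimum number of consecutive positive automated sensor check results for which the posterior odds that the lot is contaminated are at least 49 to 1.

5

Prior odds: 0.0027 ÷ 0.9973 = 27/9973.
Likelihood ratio of a positive result = 0.9/0.1 = 9.
Target odds = 49.
Require 9ⁿ ≥ 49 ÷ (27/9973) = 488677/27.
9⁴ = 6561 falls short of 488677/27 but 9⁵ = 59049 reaches it, so n = 5.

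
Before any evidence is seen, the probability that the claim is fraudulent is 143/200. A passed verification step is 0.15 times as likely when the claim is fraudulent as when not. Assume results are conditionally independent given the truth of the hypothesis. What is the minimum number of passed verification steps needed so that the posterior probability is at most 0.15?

Prior odds = 0.715/0.285 = 143/57.
Likelihood ratio per passed verification step = 0.15.
Target odds: 0.15 ÷ 0.85 = 3/17.
Need (143/57) × 0.15ⁿ ≤ 3/17, i.e. 0.15ⁿ ≤ 171/2431.
0.15¹ = 0.15 is still above 171/2431 but 0.15² = 0.0225 is at or below it, so n = 2.

2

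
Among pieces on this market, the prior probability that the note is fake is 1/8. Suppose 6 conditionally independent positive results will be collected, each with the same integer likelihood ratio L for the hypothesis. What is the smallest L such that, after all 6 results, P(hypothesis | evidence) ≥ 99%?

3

Prior odds = 0.125/0.875 = 1/7.
Target odds = 0.99/0.01 = 99.
Need L⁶ ≥ 99 ÷ (1/7) = 693.
2⁶ = 64 < 693 ≤ 729 = 3⁶, so L = 3.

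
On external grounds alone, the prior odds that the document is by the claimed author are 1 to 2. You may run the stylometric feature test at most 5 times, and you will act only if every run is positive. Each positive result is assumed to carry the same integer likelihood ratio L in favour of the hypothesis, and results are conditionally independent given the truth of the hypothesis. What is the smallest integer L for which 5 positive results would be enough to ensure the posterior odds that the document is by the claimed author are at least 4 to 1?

2

Prior odds = 0.5.
Target odds = 4.
Need L⁵ ≥ 4 ÷ 0.5 = 8.
1⁵ = 1 < 8 ≤ 32 = 2⁵, so L = 2.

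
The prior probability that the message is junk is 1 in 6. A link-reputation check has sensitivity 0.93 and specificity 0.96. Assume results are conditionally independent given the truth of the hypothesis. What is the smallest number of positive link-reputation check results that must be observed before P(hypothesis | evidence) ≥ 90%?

2

Prior odds = (1/6)/(5/6) = 0.2.
False-positive rate = 1 − 0.96 = 0.04; likelihood ratio of a positive = 0.93/0.04 = 23.25.
Target odds: 0.9 ÷ 0.1 = 9.
Need 0.2 × 23.25ⁿ ≥ 9, i.e. 23.25ⁿ ≥ 45.
23.25¹ = 23.25 falls short of 45 but 23.25² = 540.5625 reaches it, so n = 2.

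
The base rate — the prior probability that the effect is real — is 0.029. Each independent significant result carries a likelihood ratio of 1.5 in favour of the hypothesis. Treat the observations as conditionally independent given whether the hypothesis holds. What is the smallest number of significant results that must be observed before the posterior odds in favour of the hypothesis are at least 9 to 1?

Prior odds: 0.029 ÷ 0.971 = 29/971.
Likelihood ratio per significant result = 1.5.
Target odds = 9.
Require 1.5ⁿ ≥ 9 ÷ (29/971) = 8739/29.
1.5¹⁴ = 4782969/16384 falls short of 8739/29 but 1.5¹⁵ = 14348907/32768 reaches it, so n = 15.

15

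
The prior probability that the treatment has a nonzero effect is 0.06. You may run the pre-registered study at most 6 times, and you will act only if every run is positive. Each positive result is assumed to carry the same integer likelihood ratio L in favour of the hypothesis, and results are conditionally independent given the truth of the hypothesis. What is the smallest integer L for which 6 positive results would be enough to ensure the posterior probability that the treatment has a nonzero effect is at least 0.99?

Prior odds = 0.06/0.94 = 3/47.
Target odds = 0.99/0.01 = 99.
Need L⁶ ≥ 99 ÷ (3/47) = 1551.
3⁶ = 729 < 1551 ≤ 4096 = 4⁶, so L = 4.

4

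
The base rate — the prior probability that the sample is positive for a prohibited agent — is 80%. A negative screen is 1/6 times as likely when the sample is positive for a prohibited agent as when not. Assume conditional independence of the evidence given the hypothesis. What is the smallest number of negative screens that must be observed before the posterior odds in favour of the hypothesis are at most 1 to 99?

Prior odds: 0.8 ÷ 0.2 = 4.
Likelihood ratio per negative screen = 1/6.
Target odds = 1/99.
Need 4 × (1/6)ⁿ ≤ 1/99, i.e. (1/6)ⁿ ≤ 1/396.
(1/6)³ = 1/216 is still above 1/396 but (1/6)⁴ = 1/1296 is at or below it, so n = 4.

4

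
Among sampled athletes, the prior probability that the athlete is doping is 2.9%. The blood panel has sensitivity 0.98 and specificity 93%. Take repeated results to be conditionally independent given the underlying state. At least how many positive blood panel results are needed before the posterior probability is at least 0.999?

4

Prior odds: 0.029 ÷ 0.971 = 29/971.
False-positive rate = 1 − 0.93 = 0.07; likelihood ratio of a positive = 0.98/0.07 = 14.
Target posterior odds = 0.999/0.001 = 999.
Need (29/971) × 14ⁿ ≥ 999, i.e. 14ⁿ ≥ 970029/29.
14³ = 2744 falls short of 970029/29 but 14⁴ = 38416 reaches it, so n = 4.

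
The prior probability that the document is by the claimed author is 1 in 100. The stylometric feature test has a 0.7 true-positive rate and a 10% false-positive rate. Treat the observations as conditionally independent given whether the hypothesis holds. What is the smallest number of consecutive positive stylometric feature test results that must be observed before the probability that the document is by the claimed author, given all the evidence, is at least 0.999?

Prior odds = 0.01/0.99 = 1/99.
Likelihood ratio of a positive result = 0.7/0.1 = 7.
Target posterior odds = 0.999/0.001 = 999.
Require 7ⁿ ≥ 999 ÷ (1/99) = 98901.
7⁵ = 16807 falls short of 98901 but 7⁶ = 117649 reaches it, so n = 6.

6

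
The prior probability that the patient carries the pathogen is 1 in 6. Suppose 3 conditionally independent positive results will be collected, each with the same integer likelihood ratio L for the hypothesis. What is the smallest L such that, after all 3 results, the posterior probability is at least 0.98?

Prior odds = (1/6)/(5/6) = 0.2.
Target odds = 0.98/0.02 = 49.
Need L³ ≥ 49 ÷ 0.2 = 245.
6³ = 216 < 245 ≤ 343 = 7³, so L = 7.

7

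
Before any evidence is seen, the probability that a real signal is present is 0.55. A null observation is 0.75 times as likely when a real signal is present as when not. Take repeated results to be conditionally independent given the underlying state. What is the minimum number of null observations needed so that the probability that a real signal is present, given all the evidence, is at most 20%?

Prior odds: 0.55 ÷ 0.45 = 11/9.
Likelihood ratio per null observation = 0.75.
Target posterior odds = 0.2/0.8 = 0.25.
Need (11/9) × 0.75ⁿ ≤ 0.25, i.e. 0.75ⁿ ≤ 9/44.
0.75⁵ = 243/1024 is still above 9/44 but 0.75⁶ = 729/4096 is at or below it, so n = 6.

6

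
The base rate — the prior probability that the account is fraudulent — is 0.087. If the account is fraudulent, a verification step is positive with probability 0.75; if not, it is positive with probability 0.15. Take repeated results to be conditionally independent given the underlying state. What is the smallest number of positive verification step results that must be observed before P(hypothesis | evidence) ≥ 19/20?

Prior odds: 0.087 ÷ 0.913 = 87/913.
Likelihood ratio of a positive = 0.75/0.15 = 5.
Target odds: 0.95 ÷ 0.05 = 19.
Need (87/913) × 5ⁿ ≥ 19, i.e. 5ⁿ ≥ 17347/87.
5³ = 125 falls short of 17347/87 but 5⁴ = 625 reaches it, so n = 4.

4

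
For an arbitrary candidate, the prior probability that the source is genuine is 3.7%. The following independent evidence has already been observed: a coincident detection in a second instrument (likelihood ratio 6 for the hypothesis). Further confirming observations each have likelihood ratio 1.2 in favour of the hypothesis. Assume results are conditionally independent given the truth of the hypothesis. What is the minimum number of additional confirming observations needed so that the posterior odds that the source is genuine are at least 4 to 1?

16

Prior odds = 0.037/0.963 = 37/963.
Bayes factor of the evidence already in hand = 6.
Odds after that evidence = (37/963) × 6 = 74/321.
Target odds = 4.
Need 1.2ⁿ ≥ 4 ÷ (74/321) = 642/37.
1.2¹⁵ ≈15.407 falls short of 642/37 but 1.2¹⁶ ≈18.4884 reaches it, so n = 16.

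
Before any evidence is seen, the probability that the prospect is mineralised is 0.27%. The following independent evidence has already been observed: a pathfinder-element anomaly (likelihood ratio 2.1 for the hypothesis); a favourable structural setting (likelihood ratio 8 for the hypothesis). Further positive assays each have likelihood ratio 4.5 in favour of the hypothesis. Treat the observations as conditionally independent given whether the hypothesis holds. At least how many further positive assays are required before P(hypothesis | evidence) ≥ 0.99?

Prior odds = 0.0027/0.9973 = 27/9973.
Combined Bayes factor of the evidence already in hand = 2.1 × 8 = 16.8.
Odds after that evidence = (27/9973) × 16.8 = 2268/49865.
Target odds = 0.99/0.01 = 99.
Need 4.5ⁿ ≥ 99 ÷ (2268/49865) = 548515/252.
4.5⁵ = 1845.28125 falls short of 548515/252 but 4.5⁶ = 8303.765625 reaches it, so n = 6.

6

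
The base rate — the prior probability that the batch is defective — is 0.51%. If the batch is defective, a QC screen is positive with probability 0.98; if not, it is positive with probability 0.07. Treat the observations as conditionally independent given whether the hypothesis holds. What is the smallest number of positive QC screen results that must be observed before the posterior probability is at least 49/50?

4

Prior odds = 0.0051/0.9949 = 51/9949.
Likelihood ratio of a positive = 0.98/0.07 = 14.
Target posterior odds = 0.98/0.02 = 49.
Require 14ⁿ ≥ 49 ÷ (51/9949) = 487501/51.
14³ = 2744 falls short of 487501/51 but 14⁴ = 38416 reaches it, so n = 4.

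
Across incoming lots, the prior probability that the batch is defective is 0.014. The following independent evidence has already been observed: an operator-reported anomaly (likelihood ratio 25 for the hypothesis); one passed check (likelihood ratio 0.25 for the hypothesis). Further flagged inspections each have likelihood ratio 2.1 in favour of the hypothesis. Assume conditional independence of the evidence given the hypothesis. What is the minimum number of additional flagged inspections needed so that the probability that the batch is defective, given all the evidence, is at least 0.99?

Prior odds = 0.014/0.986 = 7/493.
Combined Bayes factor of the evidence already in hand = 25 × 0.25 = 6.25.
Odds after that evidence = (7/493) × 6.25 = 175/1972.
Target odds = 0.99/0.01 = 99.
Need 2.1ⁿ ≥ 99 ÷ (175/1972) = 195228/175.
2.1⁹ ≈794.28 falls short of 195228/175 but 2.1¹⁰ ≈1667.99 reaches it, so n = 10.

10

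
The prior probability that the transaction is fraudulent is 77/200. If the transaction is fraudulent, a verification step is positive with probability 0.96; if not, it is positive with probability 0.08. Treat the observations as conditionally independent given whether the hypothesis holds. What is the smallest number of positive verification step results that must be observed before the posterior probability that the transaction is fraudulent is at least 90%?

2

Prior odds: 0.385 ÷ 0.615 = 77/123.
Likelihood ratio of a positive = 0.96/0.08 = 12.
Target odds: 0.9 ÷ 0.1 = 9.
Need (77/123) × 12ⁿ ≥ 9, i.e. 12ⁿ ≥ 1107/77.
12¹ = 12 falls short of 1107/77 but 12² = 144 reaches it, so n = 2.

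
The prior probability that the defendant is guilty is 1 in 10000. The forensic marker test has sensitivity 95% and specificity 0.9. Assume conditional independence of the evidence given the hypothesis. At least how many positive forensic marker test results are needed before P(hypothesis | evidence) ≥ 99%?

Prior odds = 0.0001/0.9999 = 1/9999.
False-positive rate = 1 − 0.9 = 0.1; likelihood ratio of a positive = 0.95/0.1 = 9.5.
Target posterior odds = 0.99/0.01 = 99.
Require 9.5ⁿ ≥ 99 ÷ (1/9999) = 989901.
9.5⁶ = 47045881/64 falls short of 989901 but 9.5⁷ = 893871739/128 reaches it, so n = 7.

7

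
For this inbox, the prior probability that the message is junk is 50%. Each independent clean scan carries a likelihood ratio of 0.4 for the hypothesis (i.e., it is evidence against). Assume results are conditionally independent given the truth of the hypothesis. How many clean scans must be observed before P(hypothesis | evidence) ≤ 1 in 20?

4

Prior odds = 0.5/0.5 = 1.
Likelihood ratio per clean scan = 0.4.
Target posterior odds = 0.05/0.95 = 1/19.
Require 0.4ⁿ ≤ 1/19 ÷ 1 = 1/19.
0.4³ = 0.064 is still above 1/19 but 0.4⁴ = 0.0256 is at or below it, so n = 4.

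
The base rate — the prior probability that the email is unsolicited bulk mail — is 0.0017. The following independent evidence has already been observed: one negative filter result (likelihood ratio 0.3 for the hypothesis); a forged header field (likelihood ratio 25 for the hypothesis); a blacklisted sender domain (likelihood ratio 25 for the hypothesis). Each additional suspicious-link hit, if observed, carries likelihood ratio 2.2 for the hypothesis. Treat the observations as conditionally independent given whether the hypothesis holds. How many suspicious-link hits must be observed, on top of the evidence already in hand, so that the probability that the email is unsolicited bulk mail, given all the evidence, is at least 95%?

6

Prior odds = 0.0017/0.9983 = 17/9983.
Combined Bayes factor of the evidence already in hand = 0.3 × 25 × 25 = 187.5.
Odds after that evidence = (17/9983) × 187.5 = 6375/19966.
Target odds = 0.95/0.05 = 19.
Need 2.2ⁿ ≥ 19 ÷ (6375/19966) = 379354/6375.
2.2⁵ = 51.53632 falls short of 379354/6375 but 2.2⁶ = 1771561/15625 reaches it, so n = 6.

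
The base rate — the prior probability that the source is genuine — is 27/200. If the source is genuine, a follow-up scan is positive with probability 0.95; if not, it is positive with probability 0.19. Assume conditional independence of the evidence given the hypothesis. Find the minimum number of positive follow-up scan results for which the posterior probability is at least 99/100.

5

Prior odds = 0.135/0.865 = 27/173.
Likelihood ratio of a positive = 0.95/0.19 = 5.
Target odds: 0.99 ÷ 0.01 = 99.
Need (27/173) × 5ⁿ ≥ 99, i.e. 5ⁿ ≥ 1903/3.
5⁴ = 625 falls short of 1903/3 but 5⁵ = 3125 reaches it, so n = 5.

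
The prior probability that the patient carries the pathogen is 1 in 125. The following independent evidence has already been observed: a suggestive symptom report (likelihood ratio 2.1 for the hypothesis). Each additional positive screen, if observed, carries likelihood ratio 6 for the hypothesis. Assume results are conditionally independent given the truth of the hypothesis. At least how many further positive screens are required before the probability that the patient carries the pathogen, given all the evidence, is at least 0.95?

Prior odds = 0.008/0.992 = 1/124.
Bayes factor of the evidence already in hand = 2.1.
Odds after that evidence = (1/124) × 2.1 = 21/1240.
Target odds = 0.95/0.05 = 19.
Need 6ⁿ ≥ 19 ÷ (21/1240) = 23560/21.
6³ = 216 falls short of 23560/21 but 6⁴ = 1296 reaches it, so n = 4.

4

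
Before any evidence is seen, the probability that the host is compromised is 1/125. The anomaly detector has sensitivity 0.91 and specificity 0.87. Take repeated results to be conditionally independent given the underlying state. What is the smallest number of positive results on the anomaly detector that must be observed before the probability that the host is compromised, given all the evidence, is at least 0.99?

5

Prior odds: 0.008 ÷ 0.992 = 1/124.
False-positive rate = 1 − 0.87 = 0.13; likelihood ratio of a positive = 0.91/0.13 = 7.
Target posterior odds = 0.99/0.01 = 99.
Require 7ⁿ ≥ 99 ÷ (1/124) = 12276.
7⁴ = 2401 falls short of 12276 but 7⁵ = 16807 reaches it, so n = 5.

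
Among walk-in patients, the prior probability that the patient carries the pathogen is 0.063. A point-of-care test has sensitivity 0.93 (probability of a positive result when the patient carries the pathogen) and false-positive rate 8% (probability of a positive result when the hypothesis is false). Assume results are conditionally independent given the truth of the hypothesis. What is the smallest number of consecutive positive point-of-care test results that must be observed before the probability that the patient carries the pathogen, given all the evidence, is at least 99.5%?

4

Prior odds = 0.063/0.937 = 63/937.
Likelihood ratio of a positive result = 0.93/0.08 = 11.625.
Target odds: 0.995 ÷ 0.005 = 199.
Require 11.625ⁿ ≥ 199 ÷ (63/937) = 186463/63.
11.625³ = 804357/512 falls short of 186463/63 but 11.625⁴ = 74805201/4096 reaches it, so n = 4.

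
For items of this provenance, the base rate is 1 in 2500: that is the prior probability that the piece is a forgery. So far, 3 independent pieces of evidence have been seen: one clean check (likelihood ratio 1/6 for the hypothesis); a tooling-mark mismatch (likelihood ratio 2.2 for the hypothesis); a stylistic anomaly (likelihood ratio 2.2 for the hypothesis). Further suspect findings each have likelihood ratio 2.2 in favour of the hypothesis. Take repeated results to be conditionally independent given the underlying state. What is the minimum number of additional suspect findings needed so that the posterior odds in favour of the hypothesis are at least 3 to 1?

Prior odds = 0.0004/0.9996 = 1/2499.
Combined Bayes factor of the evidence already in hand = (1/6) × 2.2 × 2.2 = 121/150.
Odds after that evidence = (1/2499) × 121/150 = 121/374850.
Target odds = 3.
Need 2.2ⁿ ≥ 3 ÷ (121/374850) = 1124550/121.
2.2¹¹ ≈5843.18 falls short of 1124550/121 but 2.2¹² ≈12855 reaches it, so n = 12.

12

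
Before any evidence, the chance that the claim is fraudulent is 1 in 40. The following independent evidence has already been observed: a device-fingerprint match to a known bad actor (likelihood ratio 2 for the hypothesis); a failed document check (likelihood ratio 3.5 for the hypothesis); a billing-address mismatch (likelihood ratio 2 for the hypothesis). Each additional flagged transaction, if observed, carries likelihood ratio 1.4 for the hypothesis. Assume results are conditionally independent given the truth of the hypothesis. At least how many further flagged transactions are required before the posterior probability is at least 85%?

Prior odds = 0.025/0.975 = 1/39.
Combined Bayes factor of the evidence already in hand = 2 × 3.5 × 2 = 14.
Odds after that evidence = (1/39) × 14 = 14/39.
Target odds = 0.85/0.15 = 17/3.
Need 1.4ⁿ ≥ 17/3 ÷ (14/39) = 221/14.
1.4⁸ = 5764801/390625 falls short of 221/14 but 1.4⁹ = 40353607/1953125 reaches it, so n = 9.

9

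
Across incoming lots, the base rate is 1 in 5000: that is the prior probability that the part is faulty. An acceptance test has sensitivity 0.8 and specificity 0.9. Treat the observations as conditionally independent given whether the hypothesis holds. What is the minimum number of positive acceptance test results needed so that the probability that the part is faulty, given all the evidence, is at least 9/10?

6

Prior odds: 0.0002 ÷ 0.9998 = 1/4999.
False-positive rate = 1 − 0.9 = 0.1; likelihood ratio of a positive = 0.8/0.1 = 8.
Target posterior odds = 0.9/0.1 = 9.
Require 8ⁿ ≥ 9 ÷ (1/4999) = 44991.
8⁵ = 32768 falls short of 44991 but 8⁶ = 262144 reaches it, so n = 6.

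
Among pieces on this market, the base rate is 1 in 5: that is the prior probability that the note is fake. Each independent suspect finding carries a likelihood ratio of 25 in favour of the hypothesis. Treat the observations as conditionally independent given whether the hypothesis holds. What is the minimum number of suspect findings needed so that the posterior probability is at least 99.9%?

3

Prior odds: 0.2 ÷ 0.8 = 0.25.
Likelihood ratio per suspect finding = 25.
Target posterior odds = 0.999/0.001 = 999.
Require 25ⁿ ≥ 999 ÷ 0.25 = 3996.
25² = 625 falls short of 3996 but 25³ = 15625 reaches it, so n = 3.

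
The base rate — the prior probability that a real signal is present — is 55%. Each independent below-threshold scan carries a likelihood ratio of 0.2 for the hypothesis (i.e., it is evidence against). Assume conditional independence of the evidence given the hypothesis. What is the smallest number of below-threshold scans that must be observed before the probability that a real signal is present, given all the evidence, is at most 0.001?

Prior odds: 0.55 ÷ 0.45 = 11/9.
Likelihood ratio per below-threshold scan = 0.2.
Target odds: 0.001 ÷ 0.999 = 1/999.
Require 0.2ⁿ ≤ 1/999 ÷ (11/9) = 1/1221.
0.2⁴ = 0.0016 is still above 1/1221 but 0.2⁵ = 0.00032 is at or below it, so n = 5.

5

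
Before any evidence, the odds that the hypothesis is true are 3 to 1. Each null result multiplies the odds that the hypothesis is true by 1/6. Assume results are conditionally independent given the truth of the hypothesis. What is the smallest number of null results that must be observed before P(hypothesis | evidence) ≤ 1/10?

2

Prior odds = 3.
Likelihood ratio per null result = 1/6.
Target odds: 0.1 ÷ 0.9 = 1/9.
Require (1/6)ⁿ ≤ 1/9 ÷ 3 = 1/27.
(1/6)¹ = 1/6 is still above 1/27 but (1/6)² = 1/36 is at or below it, so n = 2.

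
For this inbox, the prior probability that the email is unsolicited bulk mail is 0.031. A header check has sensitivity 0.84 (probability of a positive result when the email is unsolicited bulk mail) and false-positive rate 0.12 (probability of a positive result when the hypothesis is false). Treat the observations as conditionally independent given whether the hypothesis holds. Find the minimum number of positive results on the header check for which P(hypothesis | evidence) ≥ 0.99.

Prior odds: 0.031 ÷ 0.969 = 31/969.
Likelihood ratio of a positive result = 0.84/0.12 = 7.
Target odds: 0.99 ÷ 0.01 = 99.
Require 7ⁿ ≥ 99 ÷ (31/969) = 95931/31.
7⁴ = 2401 falls short of 95931/31 but 7⁵ = 16807 reaches it, so n = 5.

5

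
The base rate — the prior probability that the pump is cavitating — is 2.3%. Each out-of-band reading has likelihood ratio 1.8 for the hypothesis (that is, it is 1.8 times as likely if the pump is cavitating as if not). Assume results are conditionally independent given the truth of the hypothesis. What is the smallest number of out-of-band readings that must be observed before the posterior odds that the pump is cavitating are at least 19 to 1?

Prior odds: 0.023 ÷ 0.977 = 23/977.
Likelihood ratio per out-of-band reading = 1.8.
Target odds = 19.
Require 1.8ⁿ ≥ 19 ÷ (23/977) = 18563/23.
1.8¹¹ ≈642.684 falls short of 18563/23 but 1.8¹² ≈1156.83 reaches it, so n = 12.

12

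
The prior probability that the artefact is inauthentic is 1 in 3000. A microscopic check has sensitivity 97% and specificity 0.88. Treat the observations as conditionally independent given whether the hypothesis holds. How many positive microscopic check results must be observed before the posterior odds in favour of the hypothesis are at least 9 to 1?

5

Prior odds = (1/3000)/(2999/3000) = 1/2999.
False-positive rate = 1 − 0.88 = 0.12; likelihood ratio of a positive = 0.97/0.12 = 97/12.
Target odds = 9.
Need (1/2999) × (97/12)ⁿ ≥ 9, i.e. (97/12)ⁿ ≥ 26991.
(97/12)⁴ = 88529281/20736 falls short of 26991 but (97/12)⁵ ≈34510.6 reaches it, so n = 5.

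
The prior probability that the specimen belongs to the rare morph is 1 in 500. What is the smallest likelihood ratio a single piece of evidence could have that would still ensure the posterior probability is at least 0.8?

Prior odds = 0.002/0.998 = 1/499.
Target odds = 0.8/0.2 = 4.
Required Bayes factor = 4 ÷ (1/499) = 1996.

1996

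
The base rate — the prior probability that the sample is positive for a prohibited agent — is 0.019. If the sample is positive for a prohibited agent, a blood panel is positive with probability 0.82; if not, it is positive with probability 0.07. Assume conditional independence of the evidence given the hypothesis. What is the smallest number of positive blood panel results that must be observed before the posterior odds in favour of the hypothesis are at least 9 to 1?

3

Prior odds: 0.019 ÷ 0.981 = 19/981.
Likelihood ratio of a positive = 0.82/0.07 = 82/7.
Target odds = 9.
Require (82/7)ⁿ ≥ 9 ÷ (19/981) = 8829/19.
(82/7)² = 6724/49 falls short of 8829/19 but (82/7)³ = 551368/343 reaches it, so n = 3.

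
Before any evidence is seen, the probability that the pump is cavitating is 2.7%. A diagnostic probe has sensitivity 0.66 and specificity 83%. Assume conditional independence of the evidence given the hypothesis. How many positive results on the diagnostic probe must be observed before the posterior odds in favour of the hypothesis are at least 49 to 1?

6

Prior odds: 0.027 ÷ 0.973 = 27/973.
False-positive rate = 1 − 0.83 = 0.17; likelihood ratio of a positive = 0.66/0.17 = 66/17.
Target odds = 49.
Need (27/973) × (66/17)ⁿ ≥ 49, i.e. (66/17)ⁿ ≥ 47677/27.
(66/17)⁵ ≈882.013 falls short of 47677/27 but (66/17)⁶ ≈3424.29 reaches it, so n = 6.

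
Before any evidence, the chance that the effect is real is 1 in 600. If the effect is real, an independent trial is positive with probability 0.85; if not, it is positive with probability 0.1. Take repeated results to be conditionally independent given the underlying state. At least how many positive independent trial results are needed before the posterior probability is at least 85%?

Prior odds: (1/600) ÷ (599/600) = 1/599.
Likelihood ratio of a positive = 0.85/0.1 = 8.5.
Target odds: 0.85 ÷ 0.15 = 17/3.
Require 8.5ⁿ ≥ 17/3 ÷ (1/599) = 10183/3.
8.5³ = 614.125 falls short of 10183/3 but 8.5⁴ = 5220.0625 reaches it, so n = 4.

4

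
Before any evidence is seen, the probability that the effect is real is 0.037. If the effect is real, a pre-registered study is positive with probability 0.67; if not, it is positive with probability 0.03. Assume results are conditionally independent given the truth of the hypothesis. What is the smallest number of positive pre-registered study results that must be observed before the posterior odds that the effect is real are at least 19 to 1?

2

Prior odds: 0.037 ÷ 0.963 = 37/963.
Likelihood ratio of a positive = 0.67/0.03 = 67/3.
Target odds = 19.
Need (37/963) × (67/3)ⁿ ≥ 19, i.e. (67/3)ⁿ ≥ 18297/37.
(67/3)¹ = 67/3 falls short of 18297/37 but (67/3)² = 4489/9 reaches it, so n = 2.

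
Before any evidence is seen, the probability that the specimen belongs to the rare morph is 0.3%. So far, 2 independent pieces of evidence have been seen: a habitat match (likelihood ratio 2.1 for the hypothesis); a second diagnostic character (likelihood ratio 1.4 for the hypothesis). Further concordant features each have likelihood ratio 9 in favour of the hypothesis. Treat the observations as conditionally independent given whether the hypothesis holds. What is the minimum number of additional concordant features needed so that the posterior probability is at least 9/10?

4

Prior odds = 0.003/0.997 = 3/997.
Combined Bayes factor of the evidence already in hand = 2.1 × 1.4 = 2.94.
Odds after that evidence = (3/997) × 2.94 = 441/49850.
Target odds = 0.9/0.1 = 9.
Need 9ⁿ ≥ 9 ÷ (441/49850) = 49850/49.
9³ = 729 falls short of 49850/49 but 9⁴ = 6561 reaches it, so n = 4.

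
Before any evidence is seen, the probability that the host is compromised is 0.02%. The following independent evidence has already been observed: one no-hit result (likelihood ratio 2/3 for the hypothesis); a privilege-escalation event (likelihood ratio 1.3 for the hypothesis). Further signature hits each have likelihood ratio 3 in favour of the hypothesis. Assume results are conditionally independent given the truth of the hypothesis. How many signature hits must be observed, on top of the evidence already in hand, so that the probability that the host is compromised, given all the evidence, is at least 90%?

Prior odds = 0.0002/0.9998 = 1/4999.
Combined Bayes factor of the evidence already in hand = (2/3) × 1.3 = 13/15.
Odds after that evidence = (1/4999) × 13/15 = 13/74985.
Target odds = 0.9/0.1 = 9.
Need 3ⁿ ≥ 9 ÷ (13/74985) = 674865/13.
3⁹ = 19683 falls short of 674865/13 but 3¹⁰ = 59049 reaches it, so n = 10.

10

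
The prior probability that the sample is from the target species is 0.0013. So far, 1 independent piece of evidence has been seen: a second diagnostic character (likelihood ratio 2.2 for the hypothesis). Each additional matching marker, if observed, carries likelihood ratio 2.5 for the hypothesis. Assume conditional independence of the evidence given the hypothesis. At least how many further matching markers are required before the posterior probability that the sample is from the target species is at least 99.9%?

Prior odds = 0.0013/0.9987 = 13/9987.
Bayes factor of the evidence already in hand = 2.2.
Odds after that evidence = (13/9987) × 2.2 = 143/49935.
Target odds = 0.999/0.001 = 999.
Need 2.5ⁿ ≥ 999 ÷ (143/49935) = 49885065/143.
2.5¹³ ≈149012 falls short of 49885065/143 but 2.5¹⁴ ≈372529 reaches it, so n = 14.

14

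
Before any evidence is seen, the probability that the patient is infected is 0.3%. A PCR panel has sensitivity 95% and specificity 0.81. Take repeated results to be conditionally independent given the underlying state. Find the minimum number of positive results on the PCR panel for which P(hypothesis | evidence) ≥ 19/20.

6

Prior odds = 0.003/0.997 = 3/997.
False-positive rate = 1 − 0.81 = 0.19; likelihood ratio of a positive = 0.95/0.19 = 5.
Target odds: 0.95 ÷ 0.05 = 19.
Require 5ⁿ ≥ 19 ÷ (3/997) = 18943/3.
5⁵ = 3125 falls short of 18943/3 but 5⁶ = 15625 reaches it, so n = 6.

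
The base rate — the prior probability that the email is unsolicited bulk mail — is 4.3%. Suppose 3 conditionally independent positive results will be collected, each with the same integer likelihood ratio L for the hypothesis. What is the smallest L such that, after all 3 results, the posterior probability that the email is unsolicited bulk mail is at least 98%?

Prior odds = 0.043/0.957 = 43/957.
Target odds = 0.98/0.02 = 49.
Need L³ ≥ 49 ÷ (43/957) = 46893/43.
10³ = 1000 < 46893/43 ≤ 1331 = 11³, so L = 11.

11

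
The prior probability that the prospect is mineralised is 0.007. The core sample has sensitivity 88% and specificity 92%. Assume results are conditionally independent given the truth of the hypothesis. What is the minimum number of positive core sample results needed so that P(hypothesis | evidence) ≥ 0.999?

Prior odds = 0.007/0.993 = 7/993.
False-positive rate = 1 − 0.92 = 0.08; likelihood ratio of a positive = 0.88/0.08 = 11.
Target posterior odds = 0.999/0.001 = 999.
Need (7/993) × 11ⁿ ≥ 999, i.e. 11ⁿ ≥ 992007/7.
11⁴ = 14641 falls short of 992007/7 but 11⁵ = 161051 reaches it, so n = 5.

5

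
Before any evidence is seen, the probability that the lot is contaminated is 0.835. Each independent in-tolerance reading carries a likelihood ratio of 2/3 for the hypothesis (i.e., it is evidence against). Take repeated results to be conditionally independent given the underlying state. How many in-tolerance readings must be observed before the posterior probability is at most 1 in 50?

14

Prior odds: 0.835 ÷ 0.165 = 167/33.
Likelihood ratio per in-tolerance reading = 2/3.
Target posterior odds = 0.02/0.98 = 1/49.
Require (2/3)ⁿ ≤ 1/49 ÷ (167/33) = 33/8183.
(2/3)¹³ = 8192/1594323 is still above 33/8183 but (2/3)¹⁴ = 16384/4782969 is at or below it, so n = 14.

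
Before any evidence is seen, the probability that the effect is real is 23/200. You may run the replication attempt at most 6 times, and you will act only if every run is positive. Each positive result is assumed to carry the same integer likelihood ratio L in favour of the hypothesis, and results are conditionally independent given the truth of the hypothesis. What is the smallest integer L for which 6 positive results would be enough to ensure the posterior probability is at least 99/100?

Prior odds = 0.115/0.885 = 23/177.
Target odds = 0.99/0.01 = 99.
Need L⁶ ≥ 99 ÷ (23/177) = 17523/23.
3⁶ = 729 < 17523/23 ≤ 4096 = 4⁶, so L = 4.

4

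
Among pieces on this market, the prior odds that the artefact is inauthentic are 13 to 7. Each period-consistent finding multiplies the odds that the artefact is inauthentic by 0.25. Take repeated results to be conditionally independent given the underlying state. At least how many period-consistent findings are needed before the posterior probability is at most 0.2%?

Prior odds = 13/7.
Likelihood ratio per period-consistent finding = 0.25.
Target posterior odds = 0.002/0.998 = 1/499.
Need (13/7) × 0.25ⁿ ≤ 1/499, i.e. 0.25ⁿ ≤ 7/6487.
0.25⁴ = 0.00390625 is still above 7/6487 but 0.25⁵ = 1/1024 is at or below it, so n = 5.

5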